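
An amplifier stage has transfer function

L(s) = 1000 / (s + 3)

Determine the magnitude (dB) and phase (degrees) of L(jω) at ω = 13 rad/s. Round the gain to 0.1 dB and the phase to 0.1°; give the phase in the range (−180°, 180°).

Substitute s = j13:
Numerator: 1000 = 1000 + j0
Denominator: (j13) + 3 = 3 + j13
|N| = √(1000² + 0²) ≈ 1000, ∠N ≈ 0.00°
|D| = √(3² + 13²) ≈ 13.342, ∠D ≈ 77.01°
|L| = 1000 / 13.342 ≈ 74.951
Gain = 20 log₁₀(74.951) ≈ 37.50 dB
∠L = 0.00° − 77.01° = -77.01°

37.5 dB, -77.0°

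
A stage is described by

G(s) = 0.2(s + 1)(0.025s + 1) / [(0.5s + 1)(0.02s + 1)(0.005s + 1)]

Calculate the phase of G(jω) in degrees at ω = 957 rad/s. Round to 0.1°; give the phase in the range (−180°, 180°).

At ω = 957 rad/s:
zero (1 + j957·1) = 1 + j957 → |·| ≈ 957, ∠ ≈ 89.94°
zero (1 + j957·0.025) = 1 + j23.925 → |·| ≈ 23.946, ∠ ≈ 87.61°
pole (1 + j957·0.5) = 1 + j478.5 → |·| ≈ 478.5, ∠ ≈ 89.88°
pole (1 + j957·0.02) = 1 + j19.14 → |·| ≈ 19.166, ∠ ≈ 87.01°
pole (1 + j957·0.005) = 1 + j4.785 → |·| ≈ 4.8884, ∠ ≈ 78.20°
∠G = (89.94° + 87.61°) − (89.88° + 87.01° + 78.20°) = -77.54°

-77.5°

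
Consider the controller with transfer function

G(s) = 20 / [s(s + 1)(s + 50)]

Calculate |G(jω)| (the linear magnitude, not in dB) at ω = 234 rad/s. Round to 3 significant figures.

At s = jω = j234:
pole (s+1): 1 + j234 → |·| = √(1²+234²) = √54757 ≈ 234, ∠ = arctan(234/1) ≈ 89.76°
pole (s+50): 50 + j234 → |·| = √(50²+234²) = √57256 ≈ 239.28, ∠ = arctan(234/50) ≈ 77.94°
pole at origin: |s| = 234, ∠ = 90.00° (in denominator)
|G| = 20 / 1.3102e+07 ≈ 1.5265e-06

1.53e-06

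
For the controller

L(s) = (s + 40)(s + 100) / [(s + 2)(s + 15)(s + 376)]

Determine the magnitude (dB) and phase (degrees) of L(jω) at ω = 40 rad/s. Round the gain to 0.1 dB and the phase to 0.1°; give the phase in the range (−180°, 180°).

-40.5 dB, -95.9°

At s = jω = j40:
zero (s+40): 40 + j40 → |·| = √(40²+40²) = √3200 ≈ 56.569, ∠ = arctan(40/40) ≈ 45.00°
zero (s+100): 100 + j40 → |·| = √(100²+40²) = √11600 ≈ 107.7, ∠ = arctan(40/100) ≈ 21.80°
pole (s+2): 2 + j40 → |·| = √(2²+40²) = √1604 ≈ 40.05, ∠ = arctan(40/2) ≈ 87.14°
pole (s+15): 15 + j40 → |·| = √(15²+40²) = √1825 ≈ 42.72, ∠ = arctan(40/15) ≈ 69.44°
pole (s+376): 376 + j40 → |·| = √(376²+40²) = √142976 ≈ 378.12, ∠ = arctan(40/376) ≈ 6.07°
|L| = 1 · 6092.5 / 6.4694e+05 ≈ 0.0094174
Gain = 20 log₁₀(0.0094174) ≈ -40.52 dB
∠L = 66.80° − 162.65° = -95.85°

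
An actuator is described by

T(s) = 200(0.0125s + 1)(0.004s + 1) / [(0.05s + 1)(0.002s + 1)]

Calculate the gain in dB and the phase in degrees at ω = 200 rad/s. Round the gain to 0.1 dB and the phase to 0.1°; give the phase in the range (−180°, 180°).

36.1 dB, 0.8°

At ω = 200 rad/s:
zero (1 + j200·0.0125) = 1 + j2.5 → |·| ≈ 2.6926, ∠ ≈ 68.20°
zero (1 + j200·0.004) = 1 + j0.8 → |·| ≈ 1.2806, ∠ ≈ 38.66°
pole (1 + j200·0.05) = 1 + j10 → |·| ≈ 10.05, ∠ ≈ 84.29°
pole (1 + j200·0.002) = 1 + j0.4 → |·| ≈ 1.077, ∠ ≈ 21.80°
|T| = 200 · 2.6926 · 1.2806 / (10.05 · 1.077) ≈ 63.714
Gain = 20 log₁₀(63.714) ≈ 36.08 dB
∠T = (68.20° + 38.66°) − (84.29° + 21.80°) = 0.77°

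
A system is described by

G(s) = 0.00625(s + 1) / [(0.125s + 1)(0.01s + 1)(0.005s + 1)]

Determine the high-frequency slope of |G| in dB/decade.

-40 dB/decade

Each pole contributes −20 dB/decade at high frequency; each zero contributes +20 dB/decade.
Net: 1 zero(s) − 3 pole(s) → -40 dB/decade.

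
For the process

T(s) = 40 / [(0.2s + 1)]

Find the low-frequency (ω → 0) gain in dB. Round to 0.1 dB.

32.0 dB

T(0) = 40 · 1 / 1 = 40
20 log₁₀(40) ≈ 32.04 dB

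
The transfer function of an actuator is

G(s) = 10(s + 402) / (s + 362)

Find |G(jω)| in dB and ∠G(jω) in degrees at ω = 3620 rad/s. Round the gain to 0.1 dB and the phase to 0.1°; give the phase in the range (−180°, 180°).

20.0 dB, -0.6°

At s = jω = j3620:
zero (s+402): 402 + j3620 → |·| = √(402²+3620²) = √13266004 ≈ 3642.3, ∠ = arctan(3620/402) ≈ 83.66°
pole (s+362): 362 + j3620 → |·| = √(362²+3620²) = √13235444 ≈ 3638.1, ∠ = arctan(3620/362) ≈ 84.29°
|G| = 10 · 3642.3 / 3638.1 ≈ 10.012
Gain = 20 log₁₀(10.012) ≈ 20.01 dB
∠G = 83.66° − 84.29° = -0.63°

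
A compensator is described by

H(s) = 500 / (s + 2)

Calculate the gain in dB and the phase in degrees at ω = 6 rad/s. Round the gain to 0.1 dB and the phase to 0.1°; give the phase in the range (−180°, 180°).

38.0 dB, -71.6°

Substitute s = j6:
Numerator: 500 = 500 + j0
Denominator: (j6) + 2 = 2 + j6
|N| = √(500² + 0²) ≈ 500, ∠N ≈ 0.00°
|D| = √(2² + 6²) ≈ 6.3246, ∠D ≈ 71.57°
|H| = 500 / 6.3246 ≈ 79.056
Gain = 20 log₁₀(79.056) ≈ 37.96 dB
∠H = 0.00° − 71.57° = -71.57°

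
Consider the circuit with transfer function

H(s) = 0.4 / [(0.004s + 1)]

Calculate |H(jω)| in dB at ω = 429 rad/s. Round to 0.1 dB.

-13.9 dB

At ω = 429 rad/s:
pole (1 + j429·0.004) = 1 + j1.716 → |·| ≈ 1.9861, ∠ ≈ 59.77°
|H| = 0.4 · 1 / (1.9861) ≈ 0.2014
Gain = 20 log₁₀(0.2014) ≈ -13.92 dB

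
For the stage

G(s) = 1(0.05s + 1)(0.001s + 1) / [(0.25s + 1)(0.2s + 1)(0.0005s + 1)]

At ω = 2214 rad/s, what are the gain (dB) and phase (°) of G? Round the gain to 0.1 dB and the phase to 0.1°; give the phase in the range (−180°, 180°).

At ω = 2214 rad/s:
zero (1 + j2214·0.05) = 1 + j110.7 → |·| ≈ 110.7, ∠ ≈ 89.48°
zero (1 + j2214·0.001) = 1 + j2.214 → |·| ≈ 2.4294, ∠ ≈ 65.69°
pole (1 + j2214·0.25) = 1 + j553.5 → |·| ≈ 553.5, ∠ ≈ 89.90°
pole (1 + j2214·0.2) = 1 + j442.8 → |·| ≈ 442.8, ∠ ≈ 89.87°
pole (1 + j2214·0.0005) = 1 + j1.107 → |·| ≈ 1.4918, ∠ ≈ 47.91°
|G| = 1 · 110.7 · 2.4294 / (553.5 · 442.8 · 1.4918) ≈ 0.00073555
Gain = 20 log₁₀(0.00073555) ≈ -62.67 dB
∠G = (89.48° + 65.69°) − (89.90° + 89.87° + 47.91°) = -72.51°

-62.7 dB, -72.5°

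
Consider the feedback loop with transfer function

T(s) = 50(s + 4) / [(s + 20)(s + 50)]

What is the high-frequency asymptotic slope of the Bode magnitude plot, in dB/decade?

-20 dB/decade

Each pole contributes −20 dB/decade at high frequency; each zero contributes +20 dB/decade.
Net: 1 zero(s) − 2 pole(s) → -20 dB/decade.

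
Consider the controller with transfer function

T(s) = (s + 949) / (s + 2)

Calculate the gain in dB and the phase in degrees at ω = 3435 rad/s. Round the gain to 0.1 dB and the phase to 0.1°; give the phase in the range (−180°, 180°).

Substitute s = j3435:
Numerator: (j3435) + 949 = 949 + j3435
Denominator: (j3435) + 2 = 2 + j3435
|N| = √(949² + 3435²) ≈ 3563.7, ∠N ≈ 74.56°
|D| = √(2² + 3435²) ≈ 3435, ∠D ≈ 89.97°
|T| = 3563.7 / 3435 ≈ 1.0375
Gain = 20 log₁₀(1.0375) ≈ 0.32 dB
∠T = 74.56° − 89.97° = -15.41°

0.3 dB, -15.4°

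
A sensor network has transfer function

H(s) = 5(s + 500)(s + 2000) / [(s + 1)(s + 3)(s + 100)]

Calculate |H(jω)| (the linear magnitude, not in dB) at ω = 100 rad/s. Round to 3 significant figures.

At s = jω = j100:
zero (s+500): 500 + j100 → |·| = √(500²+100²) = √260000 ≈ 509.9, ∠ = arctan(100/500) ≈ 11.31°
zero (s+2000): 2000 + j100 → |·| = √(2000²+100²) = √4010000 ≈ 2002.5, ∠ = arctan(100/2000) ≈ 2.86°
pole (s+1): 1 + j100 → |·| = √(1²+100²) = √10001 ≈ 100, ∠ = arctan(100/1) ≈ 89.43°
pole (s+3): 3 + j100 → |·| = √(3²+100²) = √10009 ≈ 100.04, ∠ = arctan(100/3) ≈ 88.28°
pole (s+100): 100 + j100 → |·| = √(100²+100²) = √20000 ≈ 141.42, ∠ = arctan(100/100) ≈ 45.00°
|H| = 5 · 1.0211e+06 / 1.4148e+06 ≈ 3.6086

3.61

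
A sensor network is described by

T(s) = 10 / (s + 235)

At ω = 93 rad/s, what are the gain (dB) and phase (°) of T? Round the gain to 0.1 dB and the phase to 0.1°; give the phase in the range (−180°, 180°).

At s = jω = j93:
pole (s+235): 235 + j93 → |·| = √(235²+93²) = √63874 ≈ 252.73, ∠ = arctan(93/235) ≈ 21.59°
|T| = 10 / 252.73 ≈ 0.039568
Gain = 20 log₁₀(0.039568) ≈ -28.05 dB
∠T = 0.00° − 21.59° = -21.59°

-28.1 dB, -21.6°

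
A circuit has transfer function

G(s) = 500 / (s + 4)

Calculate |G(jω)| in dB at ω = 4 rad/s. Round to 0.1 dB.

Substitute s = j4:
Numerator: 500 = 500 + j0
Denominator: (j4) + 4 = 4 + j4
|N| = √(500² + 0²) ≈ 500, ∠N ≈ 0.00°
|D| = √(4² + 4²) ≈ 5.6569, ∠D ≈ 45.00°
|G| = 500 / 5.6569 ≈ 88.388
Gain = 20 log₁₀(88.388) ≈ 38.93 dB

38.9 dB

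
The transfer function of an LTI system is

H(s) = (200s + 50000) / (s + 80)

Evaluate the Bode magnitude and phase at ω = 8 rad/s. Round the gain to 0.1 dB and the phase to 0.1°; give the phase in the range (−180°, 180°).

Substitute s = j8:
Numerator: 200(j8) + 50000 = 50000 + j1600
Denominator: (j8) + 80 = 80 + j8
|N| = √(50000² + 1600²) ≈ 50026, ∠N ≈ 1.83°
|D| = √(80² + 8²) ≈ 80.399, ∠D ≈ 5.71°
|H| = 50026 / 80.399 ≈ 622.22
Gain = 20 log₁₀(622.22) ≈ 55.88 dB
∠H = 1.83° − 5.71° = -3.88°

55.9 dB, -3.9°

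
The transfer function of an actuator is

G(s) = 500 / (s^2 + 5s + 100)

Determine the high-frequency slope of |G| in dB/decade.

Each pole contributes −20 dB/decade at high frequency; each zero contributes +20 dB/decade.
Net: 0 zero(s) − 2 pole(s) → -40 dB/decade.

-40 dB/decade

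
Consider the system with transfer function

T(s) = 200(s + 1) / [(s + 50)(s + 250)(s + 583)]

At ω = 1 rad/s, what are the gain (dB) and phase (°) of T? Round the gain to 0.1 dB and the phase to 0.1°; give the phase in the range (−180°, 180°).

-88.2 dB, 43.5°

At s = jω = j1:
zero (s+1): 1 + j1 → |·| = √(1²+1²) = √2 ≈ 1.4142, ∠ = arctan(1/1) ≈ 45.00°
pole (s+50): 50 + j1 → |·| = √(50²+1²) = √2501 ≈ 50.01, ∠ = arctan(1/50) ≈ 1.15°
pole (s+250): 250 + j1 → |·| = √(250²+1²) = √62501 ≈ 250, ∠ = arctan(1/250) ≈ 0.23°
pole (s+583): 583 + j1 → |·| = √(583²+1²) = √339890 ≈ 583, ∠ = arctan(1/583) ≈ 0.10°
|T| = 200 · 1.4142 / 7.289e+06 ≈ 3.8804e-05
Gain = 20 log₁₀(3.8804e-05) ≈ -88.22 dB
∠T = 45.00° − 1.48° = 43.52°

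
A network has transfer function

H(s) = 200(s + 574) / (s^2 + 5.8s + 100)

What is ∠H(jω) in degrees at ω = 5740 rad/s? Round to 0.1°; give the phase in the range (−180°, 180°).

At s = jω = j5740:
zero (s+574): 574 + j5740 → |·| = √(574²+5740²) = √33277076 ≈ 5768.6, ∠ = arctan(5740/574) ≈ 84.29°
quadratic: (j5740)² + 5.8·j5740 + 100 = -32947500 + j33292 → |·| ≈ 3.2948e+07, ∠ ≈ 179.94°
∠H = 84.29° − 179.94° = -95.65°

-95.7°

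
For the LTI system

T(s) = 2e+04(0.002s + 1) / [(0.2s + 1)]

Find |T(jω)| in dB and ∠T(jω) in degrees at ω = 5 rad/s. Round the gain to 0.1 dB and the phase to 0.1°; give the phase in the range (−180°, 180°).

83.0 dB, -44.4°

At ω = 5 rad/s:
zero (1 + j5·0.002) = 1 + j0.01 → |·| ≈ 1, ∠ ≈ 0.57°
pole (1 + j5·0.2) = 1 + j1 → |·| ≈ 1.4142, ∠ ≈ 45.00°
|T| = 2e+04 · 1 / (1.4142) ≈ 14142
Gain = 20 log₁₀(14142) ≈ 83.01 dB
∠T = (0.57°) − (45.00°) = -44.43°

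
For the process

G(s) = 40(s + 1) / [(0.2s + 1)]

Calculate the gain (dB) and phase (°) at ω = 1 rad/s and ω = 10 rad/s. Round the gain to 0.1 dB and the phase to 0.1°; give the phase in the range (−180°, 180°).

At ω = 1 rad/s:
zero (1 + j1·1) = 1 + j1 → |·| ≈ 1.4142, ∠ ≈ 45.00°
pole (1 + j1·0.2) = 1 + j0.2 → |·| ≈ 1.0198, ∠ ≈ 11.31°
|G| = 40 · 1.4142 / (1.0198) ≈ 55.47
Gain = 20 log₁₀(55.47) ≈ 34.88 dB
∠G = (45.00°) − (11.31°) = 33.69°

At ω = 10 rad/s:
zero (1 + j10·1) = 1 + j10 → |·| ≈ 10.05, ∠ ≈ 84.29°
pole (1 + j10·0.2) = 1 + j2 → |·| ≈ 2.2361, ∠ ≈ 63.43°
|G| = 40 · 10.05 / (2.2361) ≈ 179.78
Gain = 20 log₁₀(179.78) ≈ 45.09 dB
∠G = (84.29°) − (63.43°) = 20.86°

ω = 1: 34.9 dB, 33.7°; ω = 10: 45.1 dB, 20.9°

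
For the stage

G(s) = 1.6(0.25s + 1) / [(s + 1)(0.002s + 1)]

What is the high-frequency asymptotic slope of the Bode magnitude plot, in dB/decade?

Each pole contributes −20 dB/decade at high frequency; each zero contributes +20 dB/decade.
Net: 1 zero(s) − 2 pole(s) → -20 dB/decade.

-20 dB/decade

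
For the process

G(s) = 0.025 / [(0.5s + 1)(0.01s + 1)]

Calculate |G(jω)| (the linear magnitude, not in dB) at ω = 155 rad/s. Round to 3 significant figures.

At ω = 155 rad/s:
pole (1 + j155·0.5) = 1 + j77.5 → |·| ≈ 77.506, ∠ ≈ 89.26°
pole (1 + j155·0.01) = 1 + j1.55 → |·| ≈ 1.8446, ∠ ≈ 57.17°
|G| = 0.025 · 1 / (77.506 · 1.8446) ≈ 0.00017486

0.000175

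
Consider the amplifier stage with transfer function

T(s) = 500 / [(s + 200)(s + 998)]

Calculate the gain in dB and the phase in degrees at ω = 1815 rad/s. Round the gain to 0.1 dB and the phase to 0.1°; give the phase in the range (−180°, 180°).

At s = jω = j1815:
pole (s+200): 200 + j1815 → |·| = √(200²+1815²) = √3334225 ≈ 1826, ∠ = arctan(1815/200) ≈ 83.71°
pole (s+998): 998 + j1815 → |·| = √(998²+1815²) = √4290229 ≈ 2071.3, ∠ = arctan(1815/998) ≈ 61.20°
|T| = 500 / 3.7822e+06 ≈ 0.0001322
Gain = 20 log₁₀(0.0001322) ≈ -77.58 dB
∠T = 0.00° − 144.91° = -144.91°

-77.6 dB, -144.9°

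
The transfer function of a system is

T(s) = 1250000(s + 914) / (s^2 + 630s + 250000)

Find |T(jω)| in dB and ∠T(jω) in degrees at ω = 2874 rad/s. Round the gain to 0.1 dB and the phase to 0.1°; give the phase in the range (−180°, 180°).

53.2 dB, -94.9°

At s = jω = j2874:
zero (s+914): 914 + j2874 → |·| = √(914²+2874²) = √9095272 ≈ 3015.8, ∠ = arctan(2874/914) ≈ 72.36°
quadratic: (j2874)² + 630·j2874 + 250000 = -8009876 + j1810620 → |·| ≈ 8.212e+06, ∠ ≈ 167.26°
|T| = 1250000 · 3015.8 / 8.212e+06 ≈ 459.05
Gain = 20 log₁₀(459.05) ≈ 53.24 dB
∠T = 72.36° − 167.26° = -94.90°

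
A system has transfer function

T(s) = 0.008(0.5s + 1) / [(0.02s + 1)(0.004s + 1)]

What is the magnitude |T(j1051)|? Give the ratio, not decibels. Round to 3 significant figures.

At ω = 1051 rad/s:
zero (1 + j1051·0.5) = 1 + j525.5 → |·| ≈ 525.5, ∠ ≈ 89.89°
pole (1 + j1051·0.02) = 1 + j21.02 → |·| ≈ 21.044, ∠ ≈ 87.28°
pole (1 + j1051·0.004) = 1 + j4.204 → |·| ≈ 4.3213, ∠ ≈ 76.62°
|T| = 0.008 · 525.5 / (21.044 · 4.3213) ≈ 0.04623

0.0462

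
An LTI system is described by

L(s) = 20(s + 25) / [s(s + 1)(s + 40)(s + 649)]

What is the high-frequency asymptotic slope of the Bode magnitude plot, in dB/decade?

Each pole contributes −20 dB/decade at high frequency; each zero contributes +20 dB/decade.
Net: 1 zero(s) − 4 pole(s) → -60 dB/decade.

-60 dB/decade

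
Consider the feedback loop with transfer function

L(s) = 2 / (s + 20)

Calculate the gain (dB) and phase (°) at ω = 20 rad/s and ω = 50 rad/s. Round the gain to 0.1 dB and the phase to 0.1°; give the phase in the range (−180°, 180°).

ω = 20: -23.0 dB, -45.0°; ω = 50: -28.6 dB, -68.2°

At s = jω = j20:
pole (s+20): 20 + j20 → |·| = √(20²+20²) = √800 ≈ 28.284, ∠ = arctan(20/20) ≈ 45.00°
|L| = 2 / 28.284 ≈ 0.070711
Gain = 20 log₁₀(0.070711) ≈ -23.01 dB
∠L = 0.00° − 45.00° = -45.00°

At s = jω = j50:
pole (s+20): 20 + j50 → |·| = √(20²+50²) = √2900 ≈ 53.852, ∠ = arctan(50/20) ≈ 68.20°
|L| = 2 / 53.852 ≈ 0.037139
Gain = 20 log₁₀(0.037139) ≈ -28.60 dB
∠L = 0.00° − 68.20° = -68.20°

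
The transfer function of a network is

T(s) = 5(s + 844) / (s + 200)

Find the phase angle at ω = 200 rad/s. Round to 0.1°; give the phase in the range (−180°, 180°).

-31.7°

At s = jω = j200:
zero (s+844): 844 + j200 → |·| = √(844²+200²) = √752336 ≈ 867.37, ∠ = arctan(200/844) ≈ 13.33°
pole (s+200): 200 + j200 → |·| = √(200²+200²) = √80000 ≈ 282.84, ∠ = arctan(200/200) ≈ 45.00°
∠T = 13.33° − 45.00° = -31.67°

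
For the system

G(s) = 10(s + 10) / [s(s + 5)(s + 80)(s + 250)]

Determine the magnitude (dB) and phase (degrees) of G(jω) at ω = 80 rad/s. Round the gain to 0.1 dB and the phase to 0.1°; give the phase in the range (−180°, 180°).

At s = jω = j80:
zero (s+10): 10 + j80 → |·| = √(10²+80²) = √6500 ≈ 80.623, ∠ = arctan(80/10) ≈ 82.87°
pole (s+5): 5 + j80 → |·| = √(5²+80²) = √6425 ≈ 80.156, ∠ = arctan(80/5) ≈ 86.42°
pole (s+80): 80 + j80 → |·| = √(80²+80²) = √12800 ≈ 113.14, ∠ = arctan(80/80) ≈ 45.00°
pole (s+250): 250 + j80 → |·| = √(250²+80²) = √68900 ≈ 262.49, ∠ = arctan(80/250) ≈ 17.74°
pole at origin: |s| = 80, ∠ = 90.00° (in denominator)
|G| = 10 · 80.623 / 1.9044e+08 ≈ 4.2335e-06
Gain = 20 log₁₀(4.2335e-06) ≈ -107.47 dB
∠G = 82.87° − 239.16° = -156.29°

-107.5 dB, -156.3°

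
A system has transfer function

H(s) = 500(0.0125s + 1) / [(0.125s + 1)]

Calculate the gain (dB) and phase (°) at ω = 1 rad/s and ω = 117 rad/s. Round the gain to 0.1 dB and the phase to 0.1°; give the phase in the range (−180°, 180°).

ω = 1: 53.9 dB, -6.4°; ω = 117: 35.6 dB, -30.5°

At ω = 1 rad/s:
zero (1 + j1·0.0125) = 1 + j0.0125 → |·| ≈ 1.0001, ∠ ≈ 0.72°
pole (1 + j1·0.125) = 1 + j0.125 → |·| ≈ 1.0078, ∠ ≈ 7.13°
|H| = 500 · 1.0001 / (1.0078) ≈ 496.18
Gain = 20 log₁₀(496.18) ≈ 53.91 dB
∠H = (0.72°) − (7.13°) = -6.41°

At ω = 117 rad/s:
zero (1 + j117·0.0125) = 1 + j1.4625 → |·| ≈ 1.7717, ∠ ≈ 55.64°
pole (1 + j117·0.125) = 1 + j14.625 → |·| ≈ 14.659, ∠ ≈ 86.09°
|H| = 500 · 1.7717 / (14.659) ≈ 60.43
Gain = 20 log₁₀(60.43) ≈ 35.63 dB
∠H = (55.64°) − (86.09°) = -30.45°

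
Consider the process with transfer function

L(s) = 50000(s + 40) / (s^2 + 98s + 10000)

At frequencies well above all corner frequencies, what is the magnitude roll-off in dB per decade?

Each pole contributes −20 dB/decade at high frequency; each zero contributes +20 dB/decade.
Net: 1 zero(s) − 2 pole(s) → -20 dB/decade.

-20 dB/decade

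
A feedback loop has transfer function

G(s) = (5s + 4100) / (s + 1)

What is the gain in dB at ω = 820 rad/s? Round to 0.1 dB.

17.0 dB

Substitute s = j820:
Numerator: 5(j820) + 4100 = 4100 + j4100
Denominator: (j820) + 1 = 1 + j820
|N| = √(4100² + 4100²) ≈ 5798.3, ∠N ≈ 45.00°
|D| = √(1² + 820²) ≈ 820, ∠D ≈ 89.93°
|G| = 5798.3 / 820 ≈ 7.0711
Gain = 20 log₁₀(7.0711) ≈ 16.99 dB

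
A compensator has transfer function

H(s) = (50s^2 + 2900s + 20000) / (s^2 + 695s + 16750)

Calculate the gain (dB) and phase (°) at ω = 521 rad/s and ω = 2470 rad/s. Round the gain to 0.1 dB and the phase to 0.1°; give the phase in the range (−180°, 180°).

Substitute s = j521:
Numerator: 50(j521)^2 + 2900(j521) + 20000 = -13552050 + j1510900
Denominator: (j521)^2 + 695(j521) + 16750 = -254691 + j362095
|N| = √(13552050² + 1510900²) ≈ 1.3636e+07, ∠N ≈ 173.64°
|D| = √(254691² + 362095²) ≈ 4.427e+05, ∠D ≈ 125.12°
|H| = 1.3636e+07 / 4.427e+05 ≈ 30.802
Gain = 20 log₁₀(30.802) ≈ 29.77 dB
∠H = 173.64° − 125.12° = 48.52°

Substitute s = j2470:
Numerator: 50(j2470)^2 + 2900(j2470) + 20000 = -305025000 + j7163000
Denominator: (j2470)^2 + 695(j2470) + 16750 = -6084150 + j1716650
|N| = √(305025000² + 7163000²) ≈ 3.0511e+08, ∠N ≈ 178.65°
|D| = √(6084150² + 1716650²) ≈ 6.3217e+06, ∠D ≈ 164.24°
|H| = 3.0511e+08 / 6.3217e+06 ≈ 48.264
Gain = 20 log₁₀(48.264) ≈ 33.67 dB
∠H = 178.65° − 164.24° = 14.41°

ω = 521: 29.8 dB, 48.5°; ω = 2470: 33.7 dB, 14.4°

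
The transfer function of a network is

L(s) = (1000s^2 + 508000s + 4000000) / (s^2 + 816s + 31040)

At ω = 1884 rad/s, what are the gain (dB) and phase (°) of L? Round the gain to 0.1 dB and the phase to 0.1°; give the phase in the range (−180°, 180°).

59.6 dB, 8.5°

Substitute s = j1884:
Numerator: 1000(j1884)^2 + 508000(j1884) + 4000000 = -3545456000 + j957072000
Denominator: (j1884)^2 + 816(j1884) + 31040 = -3518416 + j1537344
|N| = √(3545456000² + 957072000²) ≈ 3.6724e+09, ∠N ≈ 164.89°
|D| = √(3518416² + 1537344²) ≈ 3.8396e+06, ∠D ≈ 156.40°
|L| = 3.6724e+09 / 3.8396e+06 ≈ 956.45
Gain = 20 log₁₀(956.45) ≈ 59.61 dB
∠L = 164.89° − 156.40° = 8.49°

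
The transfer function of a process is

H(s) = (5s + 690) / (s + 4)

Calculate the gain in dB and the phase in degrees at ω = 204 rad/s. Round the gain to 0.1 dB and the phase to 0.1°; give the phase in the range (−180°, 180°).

Substitute s = j204:
Numerator: 5(j204) + 690 = 690 + j1020
Denominator: (j204) + 4 = 4 + j204
|N| = √(690² + 1020²) ≈ 1231.5, ∠N ≈ 55.92°
|D| = √(4² + 204²) ≈ 204.04, ∠D ≈ 88.88°
|H| = 1231.5 / 204.04 ≈ 6.0356
Gain = 20 log₁₀(6.0356) ≈ 15.61 dB
∠H = 55.92° − 88.88° = -32.96°

15.6 dB, -33.0°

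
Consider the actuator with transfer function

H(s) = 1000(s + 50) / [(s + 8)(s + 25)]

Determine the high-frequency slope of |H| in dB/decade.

-20 dB/decade

Each pole contributes −20 dB/decade at high frequency; each zero contributes +20 dB/decade.
Net: 1 zero(s) − 2 pole(s) → -20 dB/decade.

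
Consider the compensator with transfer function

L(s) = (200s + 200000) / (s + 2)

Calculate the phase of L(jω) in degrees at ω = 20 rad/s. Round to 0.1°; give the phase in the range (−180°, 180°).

-83.1°

Substitute s = j20:
Numerator: 200(j20) + 200000 = 200000 + j4000
Denominator: (j20) + 2 = 2 + j20
|N| = √(200000² + 4000²) ≈ 2.0004e+05, ∠N ≈ 1.15°
|D| = √(2² + 20²) ≈ 20.1, ∠D ≈ 84.29°
∠L = 1.15° − 84.29° = -83.14°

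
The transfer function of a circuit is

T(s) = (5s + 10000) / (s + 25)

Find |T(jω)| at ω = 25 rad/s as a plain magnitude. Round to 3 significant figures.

283

Substitute s = j25:
Numerator: 5(j25) + 10000 = 10000 + j125
Denominator: (j25) + 25 = 25 + j25
|N| = √(10000² + 125²) ≈ 10001, ∠N ≈ 0.72°
|D| = √(25² + 25²) ≈ 35.355, ∠D ≈ 45.00°
|T| = 10001 / 35.355 ≈ 282.87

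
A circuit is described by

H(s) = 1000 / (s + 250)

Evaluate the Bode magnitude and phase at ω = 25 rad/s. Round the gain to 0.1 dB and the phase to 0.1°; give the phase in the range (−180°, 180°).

12.0 dB, -5.7°

At s = jω = j25:
pole (s+250): 250 + j25 → |·| = √(250²+25²) = √63125 ≈ 251.25, ∠ = arctan(25/250) ≈ 5.71°
|H| = 1000 / 251.25 ≈ 3.9801
Gain = 20 log₁₀(3.9801) ≈ 12.00 dB
∠H = 0.00° − 5.71° = -5.71°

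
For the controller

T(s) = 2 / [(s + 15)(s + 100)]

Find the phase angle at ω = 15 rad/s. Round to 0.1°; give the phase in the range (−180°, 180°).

-53.5°

At s = jω = j15:
pole (s+15): 15 + j15 → |·| = √(15²+15²) = √450 ≈ 21.213, ∠ = arctan(15/15) ≈ 45.00°
pole (s+100): 100 + j15 → |·| = √(100²+15²) = √10225 ≈ 101.12, ∠ = arctan(15/100) ≈ 8.53°
∠T = 0.00° − 53.53° = -53.53°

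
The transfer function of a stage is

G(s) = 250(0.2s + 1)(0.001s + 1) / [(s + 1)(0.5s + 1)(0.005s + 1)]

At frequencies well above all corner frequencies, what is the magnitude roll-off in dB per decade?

Each pole contributes −20 dB/decade at high frequency; each zero contributes +20 dB/decade.
Net: 2 zero(s) − 3 pole(s) → -20 dB/decade.

-20 dB/decade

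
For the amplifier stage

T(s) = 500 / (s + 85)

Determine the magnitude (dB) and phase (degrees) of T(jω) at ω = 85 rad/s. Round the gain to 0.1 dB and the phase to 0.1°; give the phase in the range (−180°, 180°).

Substitute s = j85:
Numerator: 500 = 500 + j0
Denominator: (j85) + 85 = 85 + j85
|N| = √(500² + 0²) ≈ 500, ∠N ≈ 0.00°
|D| = √(85² + 85²) ≈ 120.21, ∠D ≈ 45.00°
|T| = 500 / 120.21 ≈ 4.1594
Gain = 20 log₁₀(4.1594) ≈ 12.38 dB
∠T = 0.00° − 45.00° = -45.00°

12.4 dB, -45.0°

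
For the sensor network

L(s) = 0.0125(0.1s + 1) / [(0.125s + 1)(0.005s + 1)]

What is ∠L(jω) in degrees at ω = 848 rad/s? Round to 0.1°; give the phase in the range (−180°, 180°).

-76.9°

At ω = 848 rad/s:
zero (1 + j848·0.1) = 1 + j84.8 → |·| ≈ 84.806, ∠ ≈ 89.32°
pole (1 + j848·0.125) = 1 + j106 → |·| ≈ 106, ∠ ≈ 89.46°
pole (1 + j848·0.005) = 1 + j4.24 → |·| ≈ 4.3563, ∠ ≈ 76.73°
∠L = (89.32°) − (89.46° + 76.73°) = -76.87°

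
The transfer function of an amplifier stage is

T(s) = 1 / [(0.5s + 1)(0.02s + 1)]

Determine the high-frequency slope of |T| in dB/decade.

Each pole contributes −20 dB/decade at high frequency; each zero contributes +20 dB/decade.
Net: 0 zero(s) − 2 pole(s) → -40 dB/decade.

-40 dB/decade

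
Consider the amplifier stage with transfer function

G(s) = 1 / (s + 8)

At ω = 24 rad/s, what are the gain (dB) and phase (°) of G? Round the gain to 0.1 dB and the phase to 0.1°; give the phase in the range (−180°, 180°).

Substitute s = j24:
Numerator: 1 = 1 + j0
Denominator: (j24) + 8 = 8 + j24
|N| = √(1² + 0²) ≈ 1, ∠N ≈ 0.00°
|D| = √(8² + 24²) ≈ 25.298, ∠D ≈ 71.57°
|G| = 1 / 25.298 ≈ 0.039529
Gain = 20 log₁₀(0.039529) ≈ -28.06 dB
∠G = 0.00° − 71.57° = -71.57°

-28.1 dB, -71.6°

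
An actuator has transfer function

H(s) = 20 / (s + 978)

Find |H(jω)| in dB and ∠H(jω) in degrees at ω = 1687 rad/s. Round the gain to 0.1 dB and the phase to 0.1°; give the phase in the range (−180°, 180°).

At s = jω = j1687:
pole (s+978): 978 + j1687 → |·| = √(978²+1687²) = √3802453 ≈ 1950, ∠ = arctan(1687/978) ≈ 59.90°
|H| = 20 / 1950 ≈ 0.010256
Gain = 20 log₁₀(0.010256) ≈ -39.78 dB
∠H = 0.00° − 59.90° = -59.90°

-39.8 dB, -59.9°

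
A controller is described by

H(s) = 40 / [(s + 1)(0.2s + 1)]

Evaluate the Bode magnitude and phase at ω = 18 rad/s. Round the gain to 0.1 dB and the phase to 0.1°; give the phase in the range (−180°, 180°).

-4.5 dB, -161.3°

At ω = 18 rad/s:
pole (1 + j18·1) = 1 + j18 → |·| ≈ 18.028, ∠ ≈ 86.82°
pole (1 + j18·0.2) = 1 + j3.6 → |·| ≈ 3.7363, ∠ ≈ 74.48°
|H| = 40 · 1 / (18.028 · 3.7363) ≈ 0.59384
Gain = 20 log₁₀(0.59384) ≈ -4.53 dB
∠H = (0°) − (86.82° + 74.48°) = -161.30°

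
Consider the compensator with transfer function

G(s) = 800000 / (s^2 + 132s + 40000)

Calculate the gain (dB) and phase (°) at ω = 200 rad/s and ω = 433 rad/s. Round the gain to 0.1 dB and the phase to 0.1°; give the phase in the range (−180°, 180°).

ω = 200: 29.6 dB, -90.0°; ω = 433: 14.1 dB, -158.8°

At s = jω = j200:
quadratic: (j200)² + 132·j200 + 40000 = 0 + j26400 → |·| ≈ 26400, ∠ ≈ 90.00°
|G| = 800000 / 26400 ≈ 30.303
Gain = 20 log₁₀(30.303) ≈ 29.63 dB
∠G = 0.00° − 90.00° = -90.00°

At s = jω = j433:
quadratic: (j433)² + 132·j433 + 40000 = -147489 + j57156 → |·| ≈ 1.5818e+05, ∠ ≈ 158.82°
|G| = 800000 / 1.5818e+05 ≈ 5.0575
Gain = 20 log₁₀(5.0575) ≈ 14.08 dB
∠G = 0.00° − 158.82° = -158.82°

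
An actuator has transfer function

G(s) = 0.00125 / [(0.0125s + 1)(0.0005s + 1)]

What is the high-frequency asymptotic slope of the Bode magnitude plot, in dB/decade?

Each pole contributes −20 dB/decade at high frequency; each zero contributes +20 dB/decade.
Net: 0 zero(s) − 2 pole(s) → -40 dB/decade.

-40 dB/decade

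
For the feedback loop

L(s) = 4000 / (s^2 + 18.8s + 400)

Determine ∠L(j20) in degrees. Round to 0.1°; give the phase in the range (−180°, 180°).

At s = jω = j20:
quadratic: (j20)² + 18.8·j20 + 400 = 0 + j376 → |·| ≈ 376, ∠ ≈ 90.00°
∠L = 0.00° − 90.00° = -90.00°

-90.0°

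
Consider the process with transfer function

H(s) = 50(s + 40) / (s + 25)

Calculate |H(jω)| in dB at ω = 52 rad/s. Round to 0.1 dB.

35.1 dB

At s = jω = j52:
zero (s+40): 40 + j52 → |·| = √(40²+52²) = √4304 ≈ 65.605, ∠ = arctan(52/40) ≈ 52.43°
pole (s+25): 25 + j52 → |·| = √(25²+52²) = √3329 ≈ 57.697, ∠ = arctan(52/25) ≈ 64.32°
|H| = 50 · 65.605 / 57.697 ≈ 56.853
Gain = 20 log₁₀(56.853) ≈ 35.10 dB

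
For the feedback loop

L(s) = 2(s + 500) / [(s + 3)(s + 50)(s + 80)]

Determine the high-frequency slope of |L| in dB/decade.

-40 dB/decade

Each pole contributes −20 dB/decade at high frequency; each zero contributes +20 dB/decade.
Net: 1 zero(s) − 3 pole(s) → -40 dB/decade.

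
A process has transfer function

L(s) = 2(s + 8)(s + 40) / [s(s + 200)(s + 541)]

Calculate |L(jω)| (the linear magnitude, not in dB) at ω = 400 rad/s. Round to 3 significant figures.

0.00267

At s = jω = j400:
zero (s+8): 8 + j400 → |·| = √(8²+400²) = √160064 ≈ 400.08, ∠ = arctan(400/8) ≈ 88.85°
zero (s+40): 40 + j400 → |·| = √(40²+400²) = √161600 ≈ 402, ∠ = arctan(400/40) ≈ 84.29°
pole (s+200): 200 + j400 → |·| = √(200²+400²) = √200000 ≈ 447.21, ∠ = arctan(400/200) ≈ 63.43°
pole (s+541): 541 + j400 → |·| = √(541²+400²) = √452681 ≈ 672.82, ∠ = arctan(400/541) ≈ 36.48°
pole at origin: |s| = 400, ∠ = 90.00° (in denominator)
|L| = 2 · 1.6083e+05 / 1.2036e+08 ≈ 0.0026725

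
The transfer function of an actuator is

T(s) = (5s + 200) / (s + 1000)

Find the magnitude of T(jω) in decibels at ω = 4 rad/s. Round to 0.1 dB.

Substitute s = j4:
Numerator: 5(j4) + 200 = 200 + j20
Denominator: (j4) + 1000 = 1000 + j4
|N| = √(200² + 20²) ≈ 201, ∠N ≈ 5.71°
|D| = √(1000² + 4²) ≈ 1000, ∠D ≈ 0.23°
|T| = 201 / 1000 ≈ 0.201
Gain = 20 log₁₀(0.201) ≈ -13.94 dB

-13.9 dB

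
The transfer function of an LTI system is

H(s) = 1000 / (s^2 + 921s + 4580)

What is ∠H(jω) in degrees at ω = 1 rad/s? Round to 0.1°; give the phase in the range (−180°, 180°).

-11.4°

Substitute s = j1:
Numerator: 1000 = 1000 + j0
Denominator: (j1)^2 + 921(j1) + 4580 = 4579 + j921
|N| = √(1000² + 0²) ≈ 1000, ∠N ≈ 0.00°
|D| = √(4579² + 921²) ≈ 4670.7, ∠D ≈ 11.37°
∠H = 0.00° − 11.37° = -11.37°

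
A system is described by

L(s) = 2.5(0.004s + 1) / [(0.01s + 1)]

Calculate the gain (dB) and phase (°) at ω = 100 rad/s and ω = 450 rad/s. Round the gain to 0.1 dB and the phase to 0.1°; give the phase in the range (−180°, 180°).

ω = 100: 5.6 dB, -23.2°; ω = 450: 1.0 dB, -16.5°

At ω = 100 rad/s:
zero (1 + j100·0.004) = 1 + j0.4 → |·| ≈ 1.077, ∠ ≈ 21.80°
pole (1 + j100·0.01) = 1 + j1 → |·| ≈ 1.4142, ∠ ≈ 45.00°
|L| = 2.5 · 1.077 / (1.4142) ≈ 1.9039
Gain = 20 log₁₀(1.9039) ≈ 5.59 dB
∠L = (21.80°) − (45.00°) = -23.20°

At ω = 450 rad/s:
zero (1 + j450·0.004) = 1 + j1.8 → |·| ≈ 2.0591, ∠ ≈ 60.95°
pole (1 + j450·0.01) = 1 + j4.5 → |·| ≈ 4.6098, ∠ ≈ 77.47°
|L| = 2.5 · 2.0591 / (4.6098) ≈ 1.1167
Gain = 20 log₁₀(1.1167) ≈ 0.96 dB
∠L = (60.95°) − (77.47°) = -16.52°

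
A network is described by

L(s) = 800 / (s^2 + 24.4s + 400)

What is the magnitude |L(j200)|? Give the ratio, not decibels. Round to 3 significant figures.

0.0201

At s = jω = j200:
quadratic: (j200)² + 24.4·j200 + 400 = -39600 + j4880 → |·| ≈ 39900, ∠ ≈ 172.97°
|L| = 800 / 39900 ≈ 0.02005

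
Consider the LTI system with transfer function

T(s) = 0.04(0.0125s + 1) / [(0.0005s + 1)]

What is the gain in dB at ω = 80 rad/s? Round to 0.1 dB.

At ω = 80 rad/s:
zero (1 + j80·0.0125) = 1 + j1 → |·| ≈ 1.4142, ∠ ≈ 45.00°
pole (1 + j80·0.0005) = 1 + j0.04 → |·| ≈ 1.0008, ∠ ≈ 2.29°
|T| = 0.04 · 1.4142 / (1.0008) ≈ 0.056523
Gain = 20 log₁₀(0.056523) ≈ -24.96 dB

-25.0 dB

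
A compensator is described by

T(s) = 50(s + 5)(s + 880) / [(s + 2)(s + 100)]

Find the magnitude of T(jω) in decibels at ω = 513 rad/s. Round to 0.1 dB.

At s = jω = j513:
zero (s+5): 5 + j513 → |·| = √(5²+513²) = √263194 ≈ 513.02, ∠ = arctan(513/5) ≈ 89.44°
zero (s+880): 880 + j513 → |·| = √(880²+513²) = √1037569 ≈ 1018.6, ∠ = arctan(513/880) ≈ 30.24°
pole (s+2): 2 + j513 → |·| = √(2²+513²) = √263173 ≈ 513, ∠ = arctan(513/2) ≈ 89.78°
pole (s+100): 100 + j513 → |·| = √(100²+513²) = √273169 ≈ 522.66, ∠ = arctan(513/100) ≈ 78.97°
|T| = 50 · 5.2256e+05 / 2.6812e+05 ≈ 97.449
Gain = 20 log₁₀(97.449) ≈ 39.78 dB

39.8 dB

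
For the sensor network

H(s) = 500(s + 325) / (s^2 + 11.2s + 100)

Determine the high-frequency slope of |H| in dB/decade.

-20 dB/decade

Each pole contributes −20 dB/decade at high frequency; each zero contributes +20 dB/decade.
Net: 1 zero(s) − 2 pole(s) → -20 dB/decade.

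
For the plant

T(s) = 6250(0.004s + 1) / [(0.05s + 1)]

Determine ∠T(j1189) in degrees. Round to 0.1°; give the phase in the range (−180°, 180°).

-10.9°

At ω = 1189 rad/s:
zero (1 + j1189·0.004) = 1 + j4.756 → |·| ≈ 4.86, ∠ ≈ 78.13°
pole (1 + j1189·0.05) = 1 + j59.45 → |·| ≈ 59.458, ∠ ≈ 89.04°
∠T = (78.13°) − (89.04°) = -10.91°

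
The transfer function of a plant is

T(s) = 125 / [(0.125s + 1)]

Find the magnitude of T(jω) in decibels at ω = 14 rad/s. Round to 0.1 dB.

At ω = 14 rad/s:
pole (1 + j14·0.125) = 1 + j1.75 → |·| ≈ 2.0156, ∠ ≈ 60.26°
|T| = 125 · 1 / (2.0156) ≈ 62.016
Gain = 20 log₁₀(62.016) ≈ 35.85 dB

35.9 dB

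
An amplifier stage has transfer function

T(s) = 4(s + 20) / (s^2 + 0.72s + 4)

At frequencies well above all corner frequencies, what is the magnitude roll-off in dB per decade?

Each pole contributes −20 dB/decade at high frequency; each zero contributes +20 dB/decade.
Net: 1 zero(s) − 2 pole(s) → -20 dB/decade.

-20 dB/decade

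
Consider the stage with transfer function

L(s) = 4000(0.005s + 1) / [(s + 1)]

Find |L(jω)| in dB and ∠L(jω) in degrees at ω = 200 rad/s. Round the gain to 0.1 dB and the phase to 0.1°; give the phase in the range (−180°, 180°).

At ω = 200 rad/s:
zero (1 + j200·0.005) = 1 + j1 → |·| ≈ 1.4142, ∠ ≈ 45.00°
pole (1 + j200·1) = 1 + j200 → |·| ≈ 200, ∠ ≈ 89.71°
|L| = 4000 · 1.4142 / (200) ≈ 28.284
Gain = 20 log₁₀(28.284) ≈ 29.03 dB
∠L = (45.00°) − (89.71°) = -44.71°

29.0 dB, -44.7°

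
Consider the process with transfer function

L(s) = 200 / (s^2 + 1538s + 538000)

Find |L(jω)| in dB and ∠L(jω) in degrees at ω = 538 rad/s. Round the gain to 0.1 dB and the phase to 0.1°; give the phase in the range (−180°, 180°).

Substitute s = j538:
Numerator: 200 = 200 + j0
Denominator: (j538)^2 + 1538(j538) + 538000 = 248556 + j827444
|N| = √(200² + 0²) ≈ 200, ∠N ≈ 0.00°
|D| = √(248556² + 827444²) ≈ 8.6397e+05, ∠D ≈ 73.28°
|L| = 200 / 8.6397e+05 ≈ 0.00023149
Gain = 20 log₁₀(0.00023149) ≈ -72.71 dB
∠L = 0.00° − 73.28° = -73.28°

-72.7 dB, -73.3°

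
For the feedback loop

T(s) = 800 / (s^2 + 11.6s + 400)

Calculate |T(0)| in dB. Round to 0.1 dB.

T(0) = 800 / 400 = 2
20 log₁₀(2) ≈ 6.02 dB

6.0 dB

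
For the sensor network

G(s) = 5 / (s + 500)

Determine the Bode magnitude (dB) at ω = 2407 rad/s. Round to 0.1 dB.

-53.8 dB

Substitute s = j2407:
Numerator: 5 = 5 + j0
Denominator: (j2407) + 500 = 500 + j2407
|N| = √(5² + 0²) ≈ 5, ∠N ≈ 0.00°
|D| = √(500² + 2407²) ≈ 2458.4, ∠D ≈ 78.26°
|G| = 5 / 2458.4 ≈ 0.0020338
Gain = 20 log₁₀(0.0020338) ≈ -53.83 dB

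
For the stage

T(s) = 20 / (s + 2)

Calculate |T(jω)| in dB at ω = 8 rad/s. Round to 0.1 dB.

7.7 dB

Substitute s = j8:
Numerator: 20 = 20 + j0
Denominator: (j8) + 2 = 2 + j8
|N| = √(20² + 0²) ≈ 20, ∠N ≈ 0.00°
|D| = √(2² + 8²) ≈ 8.2462, ∠D ≈ 75.96°
|T| = 20 / 8.2462 ≈ 2.4254
Gain = 20 log₁₀(2.4254) ≈ 7.70 dB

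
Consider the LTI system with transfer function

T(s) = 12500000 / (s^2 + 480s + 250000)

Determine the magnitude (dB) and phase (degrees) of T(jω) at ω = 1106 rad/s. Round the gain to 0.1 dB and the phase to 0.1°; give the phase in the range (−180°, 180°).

21.0 dB, -151.4°

At s = jω = j1106:
quadratic: (j1106)² + 480·j1106 + 250000 = -973236 + j530880 → |·| ≈ 1.1086e+06, ∠ ≈ 151.39°
|T| = 12500000 / 1.1086e+06 ≈ 11.275
Gain = 20 log₁₀(11.275) ≈ 21.04 dB
∠T = 0.00° − 151.39° = -151.39°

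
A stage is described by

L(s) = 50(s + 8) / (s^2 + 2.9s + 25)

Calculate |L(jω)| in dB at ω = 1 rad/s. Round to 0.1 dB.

At s = jω = j1:
zero (s+8): 8 + j1 → |·| = √(8²+1²) = √65 ≈ 8.0623, ∠ = arctan(1/8) ≈ 7.13°
quadratic: (j1)² + 2.9·j1 + 25 = 24 + j2.9 → |·| ≈ 24.175, ∠ ≈ 6.89°
|L| = 50 · 8.0623 / 24.175 ≈ 16.675
Gain = 20 log₁₀(16.675) ≈ 24.44 dB

24.4 dB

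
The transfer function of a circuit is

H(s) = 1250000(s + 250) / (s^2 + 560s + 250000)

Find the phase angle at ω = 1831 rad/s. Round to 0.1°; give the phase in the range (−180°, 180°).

-79.5°

At s = jω = j1831:
zero (s+250): 250 + j1831 → |·| = √(250²+1831²) = √3415061 ≈ 1848, ∠ = arctan(1831/250) ≈ 82.23°
quadratic: (j1831)² + 560·j1831 + 250000 = -3102561 + j1025360 → |·| ≈ 3.2676e+06, ∠ ≈ 161.71°
∠H = 82.23° − 161.71° = -79.48°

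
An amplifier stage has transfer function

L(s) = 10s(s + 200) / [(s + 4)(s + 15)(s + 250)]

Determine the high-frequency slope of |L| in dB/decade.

-20 dB/decade

Each pole contributes −20 dB/decade at high frequency; each zero contributes +20 dB/decade.
Net: 2 zero(s) − 3 pole(s) → -20 dB/decade.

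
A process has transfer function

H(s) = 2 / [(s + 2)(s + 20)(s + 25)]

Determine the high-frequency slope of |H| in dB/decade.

Each pole contributes −20 dB/decade at high frequency; each zero contributes +20 dB/decade.
Net: 0 zero(s) − 3 pole(s) → -60 dB/decade.

-60 dB/decade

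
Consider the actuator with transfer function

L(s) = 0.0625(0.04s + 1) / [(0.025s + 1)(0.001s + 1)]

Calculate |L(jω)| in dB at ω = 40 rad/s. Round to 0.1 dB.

-21.6 dB

At ω = 40 rad/s:
zero (1 + j40·0.04) = 1 + j1.6 → |·| ≈ 1.8868, ∠ ≈ 57.99°
pole (1 + j40·0.025) = 1 + j1 → |·| ≈ 1.4142, ∠ ≈ 45.00°
pole (1 + j40·0.001) = 1 + j0.04 → |·| ≈ 1.0008, ∠ ≈ 2.29°
|L| = 0.0625 · 1.8868 / (1.4142 · 1.0008) ≈ 0.08332
Gain = 20 log₁₀(0.08332) ≈ -21.59 dB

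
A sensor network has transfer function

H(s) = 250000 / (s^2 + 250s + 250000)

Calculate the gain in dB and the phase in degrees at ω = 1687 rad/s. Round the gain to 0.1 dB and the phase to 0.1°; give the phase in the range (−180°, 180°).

-20.4 dB, -170.8°

At s = jω = j1687:
quadratic: (j1687)² + 250·j1687 + 250000 = -2595969 + j421750 → |·| ≈ 2.63e+06, ∠ ≈ 170.77°
|H| = 250000 / 2.63e+06 ≈ 0.095057
Gain = 20 log₁₀(0.095057) ≈ -20.44 dB
∠H = 0.00° − 170.77° = -170.77°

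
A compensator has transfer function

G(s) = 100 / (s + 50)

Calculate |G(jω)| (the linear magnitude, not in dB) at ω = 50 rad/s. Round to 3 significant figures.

1.41

Substitute s = j50:
Numerator: 100 = 100 + j0
Denominator: (j50) + 50 = 50 + j50
|N| = √(100² + 0²) ≈ 100, ∠N ≈ 0.00°
|D| = √(50² + 50²) ≈ 70.711, ∠D ≈ 45.00°
|G| = 100 / 70.711 ≈ 1.4142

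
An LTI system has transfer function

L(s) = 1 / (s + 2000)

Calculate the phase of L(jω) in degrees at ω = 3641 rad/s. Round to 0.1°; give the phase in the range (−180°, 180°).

Substitute s = j3641:
Numerator: 1 = 1 + j0
Denominator: (j3641) + 2000 = 2000 + j3641
|N| = √(1² + 0²) ≈ 1, ∠N ≈ 0.00°
|D| = √(2000² + 3641²) ≈ 4154.1, ∠D ≈ 61.22°
∠L = 0.00° − 61.22° = -61.22°

-61.2°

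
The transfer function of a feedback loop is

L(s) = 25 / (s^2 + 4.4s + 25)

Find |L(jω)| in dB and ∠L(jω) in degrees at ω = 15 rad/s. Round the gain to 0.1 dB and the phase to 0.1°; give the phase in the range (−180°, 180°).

At s = jω = j15:
quadratic: (j15)² + 4.4·j15 + 25 = -200 + j66 → |·| ≈ 210.61, ∠ ≈ 161.74°
|L| = 25 / 210.61 ≈ 0.1187
Gain = 20 log₁₀(0.1187) ≈ -18.51 dB
∠L = 0.00° − 161.74° = -161.74°

-18.5 dB, -161.7°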